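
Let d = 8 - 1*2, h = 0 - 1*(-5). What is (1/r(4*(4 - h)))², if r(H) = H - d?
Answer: 1/100 ≈ 0.010000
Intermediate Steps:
h = 5 (h = 0 + 5 = 5)
d = 6 (d = 8 - 2 = 6)
r(H) = -6 + H (r(H) = H - 1*6 = H - 6 = -6 + H)
(1/r(4*(4 - h)))² = (1/(-6 + 4*(4 - 1*5)))² = (1/(-6 + 4*(4 - 5)))² = (1/(-6 + 4*(-1)))² = (1/(-6 - 4))² = (1/(-10))² = (-⅒)² = 1/100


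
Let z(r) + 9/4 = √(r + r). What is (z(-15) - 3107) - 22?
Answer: -12525/4 + I*√30 ≈ -3131.3 + 5.4772*I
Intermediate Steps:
z(r) = -9/4 + √2*√r (z(r) = -9/4 + √(r + r) = -9/4 + √(2*r) = -9/4 + √2*√r)
(z(-15) - 3107) - 22 = ((-9/4 + √2*√(-15)) - 3107) - 22 = ((-9/4 + √2*(I*√15)) - 3107) - 22 = ((-9/4 + I*√30) - 3107) - 22 = (-12437/4 + I*√30) - 22 = -12525/4 + I*√30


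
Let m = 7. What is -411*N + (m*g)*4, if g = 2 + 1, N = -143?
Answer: 58857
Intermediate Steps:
g = 3
-411*N + (m*g)*4 = -411*(-143) + (7*3)*4 = 58773 + 21*4 = 58773 + 84 = 58857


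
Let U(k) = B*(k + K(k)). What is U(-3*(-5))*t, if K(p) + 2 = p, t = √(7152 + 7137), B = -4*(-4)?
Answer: 448*√14289 ≈ 53552.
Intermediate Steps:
B = 16
t = √14289 ≈ 119.54
K(p) = -2 + p
U(k) = -32 + 32*k (U(k) = 16*(k + (-2 + k)) = 16*(-2 + 2*k) = -32 + 32*k)
U(-3*(-5))*t = (-32 + 32*(-3*(-5)))*√14289 = (-32 + 32*15)*√14289 = (-32 + 480)*√14289 = 448*√14289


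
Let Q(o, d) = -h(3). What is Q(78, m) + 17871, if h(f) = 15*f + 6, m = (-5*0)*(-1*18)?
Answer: 17820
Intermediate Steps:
m = 0 (m = 0*(-18) = 0)
h(f) = 6 + 15*f
Q(o, d) = -51 (Q(o, d) = -(6 + 15*3) = -(6 + 45) = -1*51 = -51)
Q(78, m) + 17871 = -51 + 17871 = 17820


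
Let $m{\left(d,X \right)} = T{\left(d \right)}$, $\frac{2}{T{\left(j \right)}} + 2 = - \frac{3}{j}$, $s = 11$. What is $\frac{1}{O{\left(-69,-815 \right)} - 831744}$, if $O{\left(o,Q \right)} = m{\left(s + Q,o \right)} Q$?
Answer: $- \frac{107}{88909240} \approx -1.2035 \cdot 10^{-6}$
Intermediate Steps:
$T{\left(j \right)} = \frac{2}{-2 - \frac{3}{j}}$
$m{\left(d,X \right)} = - \frac{2 d}{3 + 2 d}$
$O{\left(o,Q \right)} = - \frac{2 Q \left(11 + Q\right)}{25 + 2 Q}$ ($O{\left(o,Q \right)} = - \frac{2 \left(11 + Q\right)}{3 + 2 \left(11 + Q\right)} Q = - \frac{2 \left(11 + Q\right)}{3 + \left(22 + 2 Q\right)} Q = - \frac{2 \left(11 + Q\right)}{25 + 2 Q} Q = - \frac{2 Q \left(11 + Q\right)}{25 + 2 Q}$)
$\frac{1}{O{\left(-69,-815 \right)} - 831744} = \frac{1}{2 \left(-815\right) \frac{1}{25 + 2 \left(-815\right)} \left(-11 - -815\right) - 831744} = \frac{1}{2 \left(-815\right) \frac{1}{25 - 1630} \left(-11 + 815\right) - 831744} = \frac{1}{2 \left(-815\right) \frac{1}{-1605} \cdot 804 - 831744} = \frac{1}{2 \left(-815\right) \left(- \frac{1}{1605}\right) 804 - 831744} = \frac{1}{\frac{87368}{107} - 831744} = \frac{1}{- \frac{88909240}{107}} = - \frac{107}{88909240}$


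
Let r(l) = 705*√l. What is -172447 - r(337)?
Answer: -172447 - 705*√337 ≈ -1.8539e+5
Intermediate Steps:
-172447 - r(337) = -172447 - 705*√337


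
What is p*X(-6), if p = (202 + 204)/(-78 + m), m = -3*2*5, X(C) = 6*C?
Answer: 406/3 ≈ 135.33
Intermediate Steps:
m = -30 (m = -6*5 = -30)
p = -203/54 (p = (202 + 204)/(-78 - 30) = 406/(-108) = 406*(-1/108) = -203/54 ≈ -3.7593)
p*X(-6) = -203*(-6)/9 = -203/54*(-36) = 406/3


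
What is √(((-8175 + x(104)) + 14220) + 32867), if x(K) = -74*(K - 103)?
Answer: √38838 ≈ 197.07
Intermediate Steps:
x(K) = 7622 - 74*K (x(K) = -74*(-103 + K) = 7622 - 74*K)
√(((-8175 + x(104)) + 14220) + 32867) = √(((-8175 + (7622 - 74*104)) + 14220) + 32867) = √(((-8175 + (7622 - 7696)) + 14220) + 32867) = √(((-8175 - 74) + 14220) + 32867) = √((-8249 + 14220) + 32867) = √(5971 + 32867) = √38838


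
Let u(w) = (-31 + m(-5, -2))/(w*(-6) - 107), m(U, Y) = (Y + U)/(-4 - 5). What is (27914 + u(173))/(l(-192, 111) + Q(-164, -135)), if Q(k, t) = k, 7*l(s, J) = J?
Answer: -118445782/628605 ≈ -188.43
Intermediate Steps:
l(s, J) = J/7
m(U, Y) = -U/9 - Y/9 (m(U, Y) = (U + Y)/(-9) = (U + Y)*(-⅑) = -U/9 - Y/9)
u(w) = -272/(9*(-107 - 6*w)) (u(w) = (-31 + (-⅑*(-5) - ⅑*(-2)))/(w*(-6) - 107) = (-31 + (5/9 + 2/9))/(-6*w - 107) = (-31 + 7/9)/(-107 - 6*w) = -272/(9*(-107 - 6*w)))
(27914 + u(173))/(l(-192, 111) + Q(-164, -135)) = (27914 + 272/(9*(107 + 6*173)))/((⅐)*111 - 164) = (27914 + 272/(9*(107 + 1038)))/(111/7 - 164) = (27914 + (272/9)/1145)/(-1037/7) = (27914 + (272/9)*(1/1145))*(-7/1037) = (27914 + 272/10305)*(-7/1037) = (287654042/10305)*(-7/1037) = -118445782/628605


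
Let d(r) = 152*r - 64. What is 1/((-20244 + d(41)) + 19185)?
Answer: 1/5109 ≈ 0.00019573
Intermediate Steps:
d(r) = -64 + 152*r
1/((-20244 + d(41)) + 19185) = 1/((-20244 + (-64 + 152*41)) + 19185) = 1/((-20244 + (-64 + 6232)) + 19185) = 1/((-20244 + 6168) + 19185) = 1/(-14076 + 19185) = 1/5109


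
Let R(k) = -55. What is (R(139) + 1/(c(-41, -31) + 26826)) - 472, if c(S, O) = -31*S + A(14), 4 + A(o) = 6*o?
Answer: -14849278/28177 ≈ -527.00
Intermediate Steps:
A(o) = -4 + 6*o
c(S, O) = 80 - 31*S (c(S, O) = -31*S + (-4 + 6*14) = -31*S + (-4 + 84) = -31*S + 80 = 80 - 31*S)
(R(139) + 1/(c(-41, -31) + 26826)) - 472 = (-55 + 1/((80 - 31*(-41)) + 26826)) - 472 = (-55 + 1/((80 + 1271) + 26826)) - 472 = (-55 + 1/(1351 + 26826)) - 472 = (-55 + 1/28177) - 472 = -1549734/28177 - 472 = -14849278/28177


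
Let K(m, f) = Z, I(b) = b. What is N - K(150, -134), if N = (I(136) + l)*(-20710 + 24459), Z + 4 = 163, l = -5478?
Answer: -20027317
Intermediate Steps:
Z = 159 (Z = -4 + 163 = 159)
K(m, f) = 159
N = -20027158 (N = (136 - 5478)*(-20710 + 24459) = -5342*3749 = -20027158)
N - K(150, -134) = -20027158 - 1*159 = -20027158 - 159 = -20027317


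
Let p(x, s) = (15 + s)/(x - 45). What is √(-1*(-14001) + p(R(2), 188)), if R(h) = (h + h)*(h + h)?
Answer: √13994 ≈ 118.30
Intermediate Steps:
R(h) = 4*h² (R(h) = (2*h)*(2*h) = 4*h²)
p(x, s) = (15 + s)/(-45 + x)
√(-1*(-14001) + p(R(2), 188)) = √(-1*(-14001) + (15 + 188)/(-45 + 4*2²)) = √(14001 + 203/(-45 + 4*4)) = √(14001 + 203/(-45 + 16)) = √(14001 + 203/(-29)) = √(14001 - 1/29*203) = √(14001 - 7) = √13994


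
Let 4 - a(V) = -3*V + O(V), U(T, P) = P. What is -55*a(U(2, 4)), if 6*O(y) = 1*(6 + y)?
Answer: -2365/3 ≈ -788.33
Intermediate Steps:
O(y) = 1 + y/6 (O(y) = (1*(6 + y))/6 = (6 + y)/6 = 1 + y/6)
a(V) = 3 + 17*V/6 (a(V) = 4 - (-3*V + (1 + V/6)) = 4 - (1 - 17*V/6) = 4 + (-1 + 17*V/6) = 3 + 17*V/6)
-55*a(U(2, 4)) = -55*(3 + (17/6)*4) = -55*(3 + 34/3) = -55*43/3 = -2365/3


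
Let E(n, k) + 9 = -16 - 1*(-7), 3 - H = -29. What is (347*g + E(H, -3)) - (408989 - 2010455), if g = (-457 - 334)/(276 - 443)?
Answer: 267716293/167 ≈ 1.6031e+6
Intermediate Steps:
g = 791/167 (g = -791/(-167) = -791*(-1/167) = 791/167 ≈ 4.7365)
H = 32 (H = 3 - 1*(-29) = 3 + 29 = 32)
E(n, k) = -18 (E(n, k) = -9 + (-16 - 1*(-7)) = -9 + (-16 + 7) = -9 - 9 = -18)
(347*g + E(H, -3)) - (408989 - 2010455) = (347*(791/167) - 18) - (408989 - 2010455) = (274477/167 - 18) - 1*(-1601466) = 271471/167 + 1601466 = 267716293/167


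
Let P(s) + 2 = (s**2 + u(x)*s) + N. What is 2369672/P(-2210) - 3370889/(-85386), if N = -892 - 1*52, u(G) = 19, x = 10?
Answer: 4130340822047/103341907326 ≈ 39.968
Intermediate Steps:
N = -944 (N = -892 - 52 = -944)
P(s) = -946 + s**2 + 19*s (P(s) = -2 + ((s**2 + 19*s) - 944) = -2 + (-944 + s**2 + 19*s) = -946 + s**2 + 19*s)
2369672/P(-2210) - 3370889/(-85386) = 2369672/(-946 + (-2210)**2 + 19*(-2210)) - 3370889/(-85386) = 2369672/(-946 + 4884100 - 41990) - 3370889*(-1/85386) = 2369672/4841164 + 3370889/85386 = 2369672*(1/4841164) + 3370889/85386 = 592418/1210291 + 3370889/85386 = 4130340822047/103341907326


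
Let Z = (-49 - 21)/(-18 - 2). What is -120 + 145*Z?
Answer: 775/2 ≈ 387.50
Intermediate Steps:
Z = 7/2 (Z = -70/(-20) = -70*(-1/20) = 7/2 ≈ 3.5000)
-120 + 145*Z = -120 + 145*(7/2) = -120 + 1015/2 = 775/2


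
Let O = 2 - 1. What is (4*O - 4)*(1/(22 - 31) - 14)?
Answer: 0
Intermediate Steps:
O = 1
(4*O - 4)*(1/(22 - 31) - 14) = (4*1 - 4)*(1/(22 - 31) - 14) = (4 - 4)*(1/(-9) - 14) = 0*(-⅑ - 14) = 0*(-127/9) = 0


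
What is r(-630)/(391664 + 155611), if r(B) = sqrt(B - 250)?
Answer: 4*I*sqrt(55)/547275 ≈ 5.4205e-5*I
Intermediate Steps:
r(B) = sqrt(-250 + B)
r(-630)/(391664 + 155611) = sqrt(-250 - 630)/(391664 + 155611) = sqrt(-880)/547275 = (4*I*sqrt(55))*(1/547275) = 4*I*sqrt(55)/547275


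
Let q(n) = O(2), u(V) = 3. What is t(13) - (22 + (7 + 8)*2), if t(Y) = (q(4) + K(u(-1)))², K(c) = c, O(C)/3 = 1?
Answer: -16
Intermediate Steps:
O(C) = 3 (O(C) = 3*1 = 3)
q(n) = 3
t(Y) = 36 (t(Y) = (3 + 3)² = 6² = 36)
t(13) - (22 + (7 + 8)*2) = 36 - (22 + (7 + 8)*2) = 36 - (22 + 15*2) = 36 - (22 + 30) = 36 - 1*52 = 36 - 52 = -16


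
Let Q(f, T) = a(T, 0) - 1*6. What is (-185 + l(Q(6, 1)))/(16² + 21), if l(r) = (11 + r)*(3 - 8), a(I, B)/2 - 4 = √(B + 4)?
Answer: -270/277 ≈ -0.97473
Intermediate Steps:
a(I, B) = 8 + 2*√(4 + B) (a(I, B) = 8 + 2*√(B + 4) = 8 + 2*√(4 + B))
Q(f, T) = 6 (Q(f, T) = (8 + 2*√(4 + 0)) - 1*6 = (8 + 2*√4) - 6 = (8 + 2*2) - 6 = (8 + 4) - 6 = 12 - 6 = 6)
l(r) = -55 - 5*r (l(r) = (11 + r)*(-5) = -55 - 5*r)
(-185 + l(Q(6, 1)))/(16² + 21) = (-185 + (-55 - 5*6))/(16² + 21) = (-185 + (-55 - 30))/(256 + 21) = (-185 - 85)/277 = -270*1/277 = -270/277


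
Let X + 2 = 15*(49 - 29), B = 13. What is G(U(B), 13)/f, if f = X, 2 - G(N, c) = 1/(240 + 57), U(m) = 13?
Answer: 593/88506 ≈ 0.0067001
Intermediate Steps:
G(N, c) = 593/297 (G(N, c) = 2 - 1/(240 + 57) = 2 - 1/297 = 593/297)
X = 298 (X = -2 + 15*(49 - 29) = -2 + 15*20 = -2 + 300 = 298)
f = 298
G(U(B), 13)/f = (593/297)/298 = (593/297)*(1/298) = 593/88506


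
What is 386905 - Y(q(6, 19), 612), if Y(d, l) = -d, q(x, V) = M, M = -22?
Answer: 386883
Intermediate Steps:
q(x, V) = -22
386905 - Y(q(6, 19), 612) = 386905 - (-1)*(-22) = 386905 - 1*22 = 386905 - 22 = 386883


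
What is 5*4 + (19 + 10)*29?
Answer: 861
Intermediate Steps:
5*4 + (19 + 10)*29 = 20 + 29*29 = 20 + 841 = 861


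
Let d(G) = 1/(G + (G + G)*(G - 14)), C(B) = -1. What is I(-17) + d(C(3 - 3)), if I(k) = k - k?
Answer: 1/29 ≈ 0.034483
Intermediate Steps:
d(G) = 1/(G + 2*G*(-14 + G)) (d(G) = 1/(G + (2*G)*(-14 + G)) = 1/(G + 2*G*(-14 + G)))
I(k) = 0
I(-17) + d(C(3 - 3)) = 0 + 1/((-1)*(-27 + 2*(-1))) = 0 - 1/(-27 - 2) = 0 - 1/(-29) = 0 - 1*(-1/29) = 0 + 1/29 = 1/29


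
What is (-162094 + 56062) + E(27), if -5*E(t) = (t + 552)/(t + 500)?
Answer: -279394899/2635 ≈ -1.0603e+5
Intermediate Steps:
E(t) = -(552 + t)/(5*(500 + t)) (E(t) = -(t + 552)/(5*(t + 500)) = -(552 + t)/(5*(500 + t)))
(-162094 + 56062) + E(27) = (-162094 + 56062) + (-552 - 1*27)/(5*(500 + 27)) = -106032 + (⅕)*(-552 - 27)/527 = -106032 + (⅕)*(1/527)*(-579) = -106032 - 579/2635 = -279394899/2635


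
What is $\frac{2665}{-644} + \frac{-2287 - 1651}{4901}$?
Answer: $- \frac{15597237}{3156244} \approx -4.9417$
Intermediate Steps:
$\frac{2665}{-644} + \frac{-2287 - 1651}{4901} = 2665 \left(- \frac{1}{644}\right) - \frac{3938}{4901} = - \frac{2665}{644} - \frac{3938}{4901} = - \frac{15597237}{3156244}$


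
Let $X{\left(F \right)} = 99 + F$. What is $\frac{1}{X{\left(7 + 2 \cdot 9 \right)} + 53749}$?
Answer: $\frac{1}{53873} \approx 1.8562 \cdot 10^{-5}$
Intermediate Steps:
$\frac{1}{X{\left(7 + 2 \cdot 9 \right)} + 53749} = \frac{1}{\left(99 + \left(7 + 2 \cdot 9\right)\right) + 53749} = \frac{1}{\left(99 + \left(7 + 18\right)\right) + 53749} = \frac{1}{\left(99 + 25\right) + 53749} = \frac{1}{124 + 53749} = \frac{1}{53873}$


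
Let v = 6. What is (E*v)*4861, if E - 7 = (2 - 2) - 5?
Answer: 58332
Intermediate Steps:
E = 2 (E = 7 + ((2 - 2) - 5) = 7 + (0 - 5) = 7 - 5 = 2)
(E*v)*4861 = (2*6)*4861 = 12*4861 = 58332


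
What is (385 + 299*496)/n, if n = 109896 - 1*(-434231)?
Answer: 148689/544127 ≈ 0.27326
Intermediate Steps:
n = 544127 (n = 109896 + 434231 = 544127)
(385 + 299*496)/n = (385 + 299*496)/544127 = (385 + 148304)*(1/544127) = 148689*(1/544127) = 148689/544127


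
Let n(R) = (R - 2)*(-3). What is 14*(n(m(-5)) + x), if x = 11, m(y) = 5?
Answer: 28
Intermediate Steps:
n(R) = 6 - 3*R (n(R) = (-2 + R)*(-3) = 6 - 3*R)
14*(n(m(-5)) + x) = 14*((6 - 3*5) + 11) = 14*((6 - 15) + 11) = 14*(-9 + 11) = 14*2 = 28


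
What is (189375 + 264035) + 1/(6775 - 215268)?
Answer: 94532811129/208493 ≈ 4.5341e+5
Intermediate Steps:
(189375 + 264035) + 1/(6775 - 215268) = 453410 + 1/(-208493) = 453410 - 1/208493 = 94532811129/208493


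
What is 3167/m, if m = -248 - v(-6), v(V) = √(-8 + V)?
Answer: -392708/30759 + 3167*I*√14/61518 ≈ -12.767 + 0.19262*I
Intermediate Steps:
m = -248 - I*√14 (m = -248 - √(-8 - 6) = -248 - √(-14) = -248 - I*√14 ≈ -248.0 - 3.7417*I)
3167/m = 3167/(-248 - I*√14)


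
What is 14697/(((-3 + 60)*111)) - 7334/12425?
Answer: 15134223/8734775 ≈ 1.7326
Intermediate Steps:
14697/(((-3 + 60)*111)) - 7334/12425 = 14697/((57*111)) - 7334*1/12425 = 14697/6327 - 7334/12425 = 14697*(1/6327) - 7334/12425 = 1633/703 - 7334/12425 = 15134223/8734775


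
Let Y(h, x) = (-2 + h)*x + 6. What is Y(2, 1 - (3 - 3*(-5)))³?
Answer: 216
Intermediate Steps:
Y(h, x) = 6 + x*(-2 + h) (Y(h, x) = x*(-2 + h) + 6 = 6 + x*(-2 + h))
Y(2, 1 - (3 - 3*(-5)))³ = (6 - 2*(1 - (3 - 3*(-5))) + 2*(1 - (3 - 3*(-5))))³ = (6 - 2*(1 - (3 + 15)) + 2*(1 - (3 + 15)))³ = (6 - 2*(1 - 1*18) + 2*(1 - 1*18))³ = (6 - 2*(1 - 18) + 2*(1 - 18))³ = (6 - 2*(-17) + 2*(-17))³ = (6 + 34 - 34)³ = 6³ = 216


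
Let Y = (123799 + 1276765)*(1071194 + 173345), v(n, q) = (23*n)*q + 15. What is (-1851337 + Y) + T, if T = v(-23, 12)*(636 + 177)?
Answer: 1743049519930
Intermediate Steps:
v(n, q) = 15 + 23*n*q (v(n, q) = 23*n*q + 15 = 15 + 23*n*q)
Y = 1743056519996 (Y = 1400564*1244539 = 1743056519996)
T = -5148729 (T = (15 + 23*(-23)*12)*(636 + 177) = (15 - 6348)*813 = -6333*813 = -5148729)
(-1851337 + Y) + T = (-1851337 + 1743056519996) - 5148729 = 1743054668659 - 5148729 = 1743049519930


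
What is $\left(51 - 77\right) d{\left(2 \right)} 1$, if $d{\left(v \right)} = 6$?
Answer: $-156$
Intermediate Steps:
$\left(51 - 77\right) d{\left(2 \right)} 1 = \left(51 - 77\right) 6 \cdot 1 = \left(-26\right) 6 = -156$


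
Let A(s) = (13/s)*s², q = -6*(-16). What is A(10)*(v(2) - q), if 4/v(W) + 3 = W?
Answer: -13000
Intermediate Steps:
v(W) = 4/(-3 + W)
q = 96
A(s) = 13*s
A(10)*(v(2) - q) = (13*10)*(4/(-3 + 2) - 1*96) = 130*(4/(-1) - 96) = 130*(4*(-1) - 96) = 130*(-4 - 96) = 130*(-100) = -13000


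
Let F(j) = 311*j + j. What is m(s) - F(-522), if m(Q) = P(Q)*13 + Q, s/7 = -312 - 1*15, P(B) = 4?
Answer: 160627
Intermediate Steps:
F(j) = 312*j
s = -2289 (s = 7*(-312 - 1*15) = 7*(-312 - 15) = 7*(-327) = -2289)
m(Q) = 52 + Q (m(Q) = 4*13 + Q = 52 + Q)
m(s) - F(-522) = (52 - 2289) - 312*(-522) = -2237 - 1*(-162864) = -2237 + 162864 = 160627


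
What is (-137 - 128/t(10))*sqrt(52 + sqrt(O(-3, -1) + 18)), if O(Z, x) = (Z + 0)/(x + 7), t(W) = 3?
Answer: -539*sqrt(208 + 2*sqrt(70))/6 ≈ -1346.7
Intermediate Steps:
O(Z, x) = Z/(7 + x)
(-137 - 128/t(10))*sqrt(52 + sqrt(O(-3, -1) + 18)) = (-137 - 128/3)*sqrt(52 + sqrt(-3/(7 - 1) + 18)) = (-137 - 128*1/3)*sqrt(52 + sqrt(-3/6 + 18)) = (-137 - 128/3)*sqrt(52 + sqrt(-3*1/6 + 18)) = -539*sqrt(52 + sqrt(-1/2 + 18))/3 = -539*sqrt(52 + sqrt(35/2))/3 = -539*sqrt(52 + sqrt(70)/2)/3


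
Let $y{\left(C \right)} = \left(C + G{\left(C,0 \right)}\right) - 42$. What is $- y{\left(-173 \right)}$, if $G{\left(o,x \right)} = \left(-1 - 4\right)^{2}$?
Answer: $190$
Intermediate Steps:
$G{\left(o,x \right)} = 25$ ($G{\left(o,x \right)} = \left(-5\right)^{2} = 25$)
$y{\left(C \right)} = -17 + C$ ($y{\left(C \right)} = \left(C + 25\right) - 42 = \left(25 + C\right) - 42 = -17 + C$)
$- y{\left(-173 \right)} = - (-17 - 173) = \left(-1\right) \left(-190\right) = 190$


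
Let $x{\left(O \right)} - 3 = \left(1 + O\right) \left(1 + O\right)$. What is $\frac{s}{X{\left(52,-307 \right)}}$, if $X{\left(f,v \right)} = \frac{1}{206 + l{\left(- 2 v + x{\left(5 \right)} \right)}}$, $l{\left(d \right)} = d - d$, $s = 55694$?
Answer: $11472964$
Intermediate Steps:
$x{\left(O \right)} = 3 + \left(1 + O\right)^{2}$ ($x{\left(O \right)} = 3 + \left(1 + O\right) \left(1 + O\right) = 3 + \left(1 + O\right)^{2}$)
$l{\left(d \right)} = 0$
$X{\left(f,v \right)} = \frac{1}{206}$ ($X{\left(f,v \right)} = \frac{1}{206 + 0} = \frac{1}{206}$)
$\frac{s}{X{\left(52,-307 \right)}} = 55694 \frac{1}{\frac{1}{206}} = 55694 \cdot 206 = 11472964$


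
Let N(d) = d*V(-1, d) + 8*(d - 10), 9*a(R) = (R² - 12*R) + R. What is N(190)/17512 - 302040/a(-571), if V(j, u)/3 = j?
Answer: -3942900015/484968572 ≈ -8.1302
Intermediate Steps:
a(R) = -11*R/9 + R²/9 (a(R) = ((R² - 12*R) + R)/9 = (R² - 11*R)/9 = -11*R/9 + R²/9)
V(j, u) = 3*j
N(d) = -80 + 5*d (N(d) = d*(3*(-1)) + 8*(d - 10) = d*(-3) + 8*(-10 + d) = -3*d + (-80 + 8*d) = -80 + 5*d)
N(190)/17512 - 302040/a(-571) = (-80 + 5*190)/17512 - 302040*(-9/(571*(-11 - 571))) = (-80 + 950)*(1/17512) - 302040/((⅑)*(-571)*(-582)) = 870*(1/17512) - 302040/110774/3 = 435/8756 - 302040*3/110774 = 435/8756 - 453060/55387 = -3942900015/484968572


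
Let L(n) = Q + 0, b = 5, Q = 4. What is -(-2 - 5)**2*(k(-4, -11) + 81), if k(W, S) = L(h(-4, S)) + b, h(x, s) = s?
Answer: -4410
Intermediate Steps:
L(n) = 4 (L(n) = 4 + 0 = 4)
k(W, S) = 9 (k(W, S) = 4 + 5 = 9)
-(-2 - 5)**2*(k(-4, -11) + 81) = -(-2 - 5)**2*(9 + 81) = -(-7)**2*90 = -49*90 = -1*4410 = -4410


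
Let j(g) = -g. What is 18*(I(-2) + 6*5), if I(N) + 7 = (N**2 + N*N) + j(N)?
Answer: 594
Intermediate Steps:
I(N) = -7 - N + 2*N**2 (I(N) = -7 + ((N**2 + N*N) - N) = -7 + ((N**2 + N**2) - N) = -7 + (2*N**2 - N) = -7 + (-N + 2*N**2) = -7 - N + 2*N**2)
18*(I(-2) + 6*5) = 18*((-7 - 1*(-2) + 2*(-2)**2) + 6*5) = 18*((-7 + 2 + 2*4) + 30) = 18*((-7 + 2 + 8) + 30) = 18*(3 + 30) = 18*33 = 594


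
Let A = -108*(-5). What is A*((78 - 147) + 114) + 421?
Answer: 24721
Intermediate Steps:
A = 540
A*((78 - 147) + 114) + 421 = 540*((78 - 147) + 114) + 421 = 540*(-69 + 114) + 421 = 540*45 + 421 = 24300 + 421 = 24721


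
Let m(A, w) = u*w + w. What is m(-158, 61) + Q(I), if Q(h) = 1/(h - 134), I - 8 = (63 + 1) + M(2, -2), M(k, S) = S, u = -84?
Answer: -324033/64 ≈ -5063.0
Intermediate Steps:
m(A, w) = -83*w (m(A, w) = -84*w + w = -83*w)
I = 70 (I = 8 + ((63 + 1) - 2) = 8 + (64 - 2) = 8 + 62 = 70)
Q(h) = 1/(-134 + h)
m(-158, 61) + Q(I) = -83*61 + 1/(-134 + 70) = -5063 + 1/(-64) = -5063 - 1/64 = -324033/64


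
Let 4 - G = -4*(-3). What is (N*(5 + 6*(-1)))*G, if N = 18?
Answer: 144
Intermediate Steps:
G = -8 (G = 4 - (-4)*(-3) = 4 - 1*12 = 4 - 12 = -8)
(N*(5 + 6*(-1)))*G = (18*(5 + 6*(-1)))*(-8) = (18*(5 - 6))*(-8) = (18*(-1))*(-8) = -18*(-8) = 144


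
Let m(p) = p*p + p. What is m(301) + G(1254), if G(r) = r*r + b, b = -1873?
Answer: 1661545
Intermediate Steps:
G(r) = -1873 + r² (G(r) = r*r - 1873 = r² - 1873 = -1873 + r²)
m(p) = p + p² (m(p) = p² + p = p + p²)
m(301) + G(1254) = 301*(1 + 301) + (-1873 + 1254²) = 301*302 + (-1873 + 1572516) = 90902 + 1570643 = 1661545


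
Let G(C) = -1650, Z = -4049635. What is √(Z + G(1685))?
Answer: I*√4051285 ≈ 2012.8*I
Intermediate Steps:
√(Z + G(1685)) = √(-4049635 - 1650) = √(-4051285) = I*√4051285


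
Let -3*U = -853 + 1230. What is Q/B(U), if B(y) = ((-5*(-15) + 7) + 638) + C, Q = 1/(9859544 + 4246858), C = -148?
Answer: 1/8068861944 ≈ 1.2393e-10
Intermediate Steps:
U = -377/3 (U = -(-853 + 1230)/3 = -⅓*377 = -377/3 ≈ -125.67)
Q = 1/14106402 ≈ 7.0890e-8
B(y) = 572 (B(y) = ((-5*(-15) + 7) + 638) - 148 = ((75 + 7) + 638) - 148 = (82 + 638) - 148 = 720 - 148 = 572)
Q/B(U) = (1/14106402)/572 = (1/14106402)*(1/572) = 1/8068861944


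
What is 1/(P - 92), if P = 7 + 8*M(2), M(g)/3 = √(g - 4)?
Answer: -85/8377 - 24*I*√2/8377 ≈ -0.010147 - 0.0040517*I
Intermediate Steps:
M(g) = 3*√(-4 + g) (M(g) = 3*√(g - 4) = 3*√(-4 + g))
P = 7 + 24*I*√2 (P = 7 + 8*(3*√(-4 + 2)) = 7 + 8*(3*√(-2)) = 7 + 8*(3*(I*√2)) = 7 + 8*(3*I*√2) = 7 + 24*I*√2 ≈ 7.0 + 33.941*I)
1/(P - 92) = 1/((7 + 24*I*√2) - 92) = 1/(-85 + 24*I*√2)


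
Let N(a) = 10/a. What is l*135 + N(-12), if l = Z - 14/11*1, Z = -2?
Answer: -29215/66 ≈ -442.65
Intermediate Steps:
l = -36/11 (l = -2 - 14/11*1 = -2 - 14/11 = -36/11 ≈ -3.2727)
l*135 + N(-12) = -36/11*135 + 10/(-12) = -4860/11 + 10*(-1/12) = -4860/11 - 5/6 = -29215/66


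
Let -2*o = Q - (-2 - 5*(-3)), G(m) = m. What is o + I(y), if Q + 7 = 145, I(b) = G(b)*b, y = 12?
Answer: 163/2 ≈ 81.500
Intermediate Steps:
I(b) = b² (I(b) = b*b = b²)
Q = 138 (Q = -7 + 145 = 138)
o = -125/2 (o = -(138 - (-2 - 5*(-3)))/2 = -(138 - (-2 + 15))/2 = -(138 - 1*13)/2 = -(138 - 13)/2 = -½*125 = -125/2 ≈ -62.500)
o + I(y) = -125/2 + 12² = -125/2 + 144 = 163/2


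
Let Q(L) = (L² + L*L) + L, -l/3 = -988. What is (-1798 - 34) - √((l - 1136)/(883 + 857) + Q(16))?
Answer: -1832 - √100109595/435 ≈ -1855.0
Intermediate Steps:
l = 2964 (l = -3*(-988) = 2964)
Q(L) = L + 2*L² (Q(L) = (L² + L²) + L = 2*L² + L = L + 2*L²)
(-1798 - 34) - √((l - 1136)/(883 + 857) + Q(16)) = (-1798 - 34) - √((2964 - 1136)/(883 + 857) + 16*(1 + 2*16)) = -1832 - √(1828/1740 + 16*(1 + 32)) = -1832 - √(1828*(1/1740) + 16*33) = -1832 - √(457/435 + 528) = -1832 - √(230137/435) = -1832 - √100109595/435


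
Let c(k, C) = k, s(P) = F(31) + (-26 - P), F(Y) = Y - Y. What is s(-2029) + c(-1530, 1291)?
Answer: 473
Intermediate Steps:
F(Y) = 0
s(P) = -26 - P (s(P) = 0 + (-26 - P) = -26 - P)
s(-2029) + c(-1530, 1291) = (-26 - 1*(-2029)) - 1530 = (-26 + 2029) - 1530 = 2003 - 1530 = 473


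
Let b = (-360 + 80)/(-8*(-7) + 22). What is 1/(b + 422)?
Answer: 39/16318 ≈ 0.0023900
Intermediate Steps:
b = -140/39 (b = -280/(56 + 22) = -280/78 = -280*1/78 = -140/39 ≈ -3.5897)
1/(b + 422) = 1/(-140/39 + 422) = 1/(16318/39) = 39/16318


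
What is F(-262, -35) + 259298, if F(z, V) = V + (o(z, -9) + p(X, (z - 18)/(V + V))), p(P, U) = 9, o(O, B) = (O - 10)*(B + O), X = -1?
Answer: 332984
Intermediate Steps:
o(O, B) = (-10 + O)*(B + O)
F(z, V) = 99 + V + z² - 19*z (F(z, V) = V + ((z² - 10*(-9) - 10*z - 9*z) + 9) = V + ((z² + 90 - 10*z - 9*z) + 9) = V + ((90 + z² - 19*z) + 9) = V + (99 + z² - 19*z) = 99 + V + z² - 19*z)
F(-262, -35) + 259298 = (99 - 35 + (-262)² - 19*(-262)) + 259298 = (99 - 35 + 68644 + 4978) + 259298 = 73686 + 259298 = 332984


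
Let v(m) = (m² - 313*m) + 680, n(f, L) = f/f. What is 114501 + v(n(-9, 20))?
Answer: 114869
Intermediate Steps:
n(f, L) = 1
v(m) = 680 + m² - 313*m
114501 + v(n(-9, 20)) = 114501 + (680 + 1² - 313*1) = 114501 + (680 + 1 - 313) = 114501 + 368 = 114869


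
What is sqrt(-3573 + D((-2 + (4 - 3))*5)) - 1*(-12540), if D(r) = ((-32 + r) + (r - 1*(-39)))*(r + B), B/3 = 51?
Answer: 12540 + I*sqrt(4017) ≈ 12540.0 + 63.38*I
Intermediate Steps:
B = 153 (B = 3*51 = 153)
D(r) = (7 + 2*r)*(153 + r) (D(r) = ((-32 + r) + (r - 1*(-39)))*(r + 153) = ((-32 + r) + (r + 39))*(153 + r) = ((-32 + r) + (39 + r))*(153 + r) = (7 + 2*r)*(153 + r))
sqrt(-3573 + D((-2 + (4 - 3))*5)) - 1*(-12540) = sqrt(-3573 + (1071 + 2*((-2 + (4 - 3))*5)**2 + 313*((-2 + (4 - 3))*5))) - 1*(-12540) = sqrt(-3573 + (1071 + 2*((-2 + 1)*5)**2 + 313*((-2 + 1)*5))) + 12540 = sqrt(-3573 + (1071 + 2*(-1*5)**2 + 313*(-1*5))) + 12540 = sqrt(-3573 + (1071 + 2*(-5)**2 + 313*(-5))) + 12540 = sqrt(-3573 + (1071 + 2*25 - 1565)) + 12540 = sqrt(-3573 + (1071 + 50 - 1565)) + 12540 = sqrt(-3573 - 444) + 12540 = sqrt(-4017) + 12540 = I*sqrt(4017) + 12540 = 12540 + I*sqrt(4017)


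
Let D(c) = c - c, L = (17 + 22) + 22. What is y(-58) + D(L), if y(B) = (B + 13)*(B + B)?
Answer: 5220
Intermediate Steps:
L = 61 (L = 39 + 22 = 61)
D(c) = 0
y(B) = 2*B*(13 + B) (y(B) = (13 + B)*(2*B) = 2*B*(13 + B))
y(-58) + D(L) = 2*(-58)*(13 - 58) + 0 = 2*(-58)*(-45) + 0 = 5220 + 0 = 5220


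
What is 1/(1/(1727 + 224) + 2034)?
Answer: 1951/3968335 ≈ 0.00049164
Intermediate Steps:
1/(1/(1727 + 224) + 2034) = 1/(1/1951 + 2034) = 1/(3968335/1951) = 1951/3968335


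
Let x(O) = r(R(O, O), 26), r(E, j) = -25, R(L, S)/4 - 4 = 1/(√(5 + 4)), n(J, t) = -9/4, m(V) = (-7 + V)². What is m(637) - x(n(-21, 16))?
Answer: 396925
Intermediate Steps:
n(J, t) = -9/4 (n(J, t) = -9*¼ = -9/4)
R(L, S) = 52/3 (R(L, S) = 16 + 4/(√(5 + 4)) = 16 + 4/(√9) = 16 + 4/3 = 52/3)
x(O) = -25
m(637) - x(n(-21, 16)) = (-7 + 637)² - 1*(-25) = 630² + 25 = 396900 + 25 = 396925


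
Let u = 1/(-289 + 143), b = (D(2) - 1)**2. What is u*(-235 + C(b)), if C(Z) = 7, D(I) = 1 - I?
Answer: 114/73 ≈ 1.5616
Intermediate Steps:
b = 4 (b = ((1 - 1*2) - 1)**2 = ((1 - 2) - 1)**2 = (-1 - 1)**2 = (-2)**2 = 4)
u = -1/146 (u = 1/(-146) = -1/146 ≈ -0.0068493)
u*(-235 + C(b)) = -(-235 + 7)/146 = -1/146*(-228) = 114/73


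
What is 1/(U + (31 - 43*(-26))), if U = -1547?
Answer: -1/398 ≈ -0.0025126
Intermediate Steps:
1/(U + (31 - 43*(-26))) = 1/(-1547 + (31 - 43*(-26))) = 1/(-1547 + (31 + 1118)) = 1/(-1547 + 1149) = 1/(-398) = -1/398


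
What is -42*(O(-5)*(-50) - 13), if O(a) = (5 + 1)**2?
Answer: 76146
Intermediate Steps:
O(a) = 36 (O(a) = 6**2 = 36)
-42*(O(-5)*(-50) - 13) = -42*(36*(-50) - 13) = -42*(-1800 - 13) = -42*(-1813) = 76146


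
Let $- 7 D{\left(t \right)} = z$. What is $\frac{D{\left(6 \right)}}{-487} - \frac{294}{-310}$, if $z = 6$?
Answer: $\frac{502053}{528395} \approx 0.95015$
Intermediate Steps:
$D{\left(t \right)} = - \frac{6}{7}$ ($D{\left(t \right)} = \left(- \frac{1}{7}\right) 6 = - \frac{6}{7}$)
$\frac{D{\left(6 \right)}}{-487} - \frac{294}{-310} = - \frac{6}{7 \left(-487\right)} - \frac{294}{-310} = \left(- \frac{6}{7}\right) \left(- \frac{1}{487}\right) - - \frac{147}{155} = \frac{6}{3409} + \frac{147}{155} = \frac{502053}{528395}$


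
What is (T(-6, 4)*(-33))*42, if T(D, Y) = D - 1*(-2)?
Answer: 5544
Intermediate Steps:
T(D, Y) = 2 + D (T(D, Y) = D + 2 = 2 + D)
(T(-6, 4)*(-33))*42 = ((2 - 6)*(-33))*42 = -4*(-33)*42 = 132*42 = 5544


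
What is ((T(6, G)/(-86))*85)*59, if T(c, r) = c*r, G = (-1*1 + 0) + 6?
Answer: -75225/43 ≈ -1749.4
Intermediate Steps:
G = 5 (G = (-1 + 0) + 6 = -1 + 6 = 5)
((T(6, G)/(-86))*85)*59 = (((6*5)/(-86))*85)*59 = ((30*(-1/86))*85)*59 = -15/43*85*59 = -1275/43*59 = -75225/43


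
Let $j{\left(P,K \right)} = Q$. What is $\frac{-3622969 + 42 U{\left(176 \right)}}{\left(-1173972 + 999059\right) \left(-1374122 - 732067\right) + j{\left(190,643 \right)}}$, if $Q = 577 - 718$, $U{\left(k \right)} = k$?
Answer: $- \frac{157199}{16017384192} \approx -9.8143 \cdot 10^{-6}$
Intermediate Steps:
$Q = -141$ ($Q = 577 - 718 = -141$)
$j{\left(P,K \right)} = -141$
$\frac{-3622969 + 42 U{\left(176 \right)}}{\left(-1173972 + 999059\right) \left(-1374122 - 732067\right) + j{\left(190,643 \right)}} = \frac{-3622969 + 42 \cdot 176}{\left(-1173972 + 999059\right) \left(-1374122 - 732067\right) - 141} = \frac{-3622969 + 7392}{\left(-174913\right) \left(-2106189\right) - 141} = - \frac{3615577}{368399836557 - 141} = - \frac{3615577}{368399836416} = \left(-3615577\right) \frac{1}{368399836416} = - \frac{157199}{16017384192}$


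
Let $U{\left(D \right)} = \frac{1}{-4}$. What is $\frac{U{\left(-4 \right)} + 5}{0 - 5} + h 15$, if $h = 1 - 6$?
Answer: $- \frac{1519}{20} \approx -75.95$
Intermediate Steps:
$U{\left(D \right)} = - \frac{1}{4}$
$h = -5$
$\frac{U{\left(-4 \right)} + 5}{0 - 5} + h 15 = \frac{- \frac{1}{4} + 5}{0 - 5} - 75 = \frac{19}{4 \left(-5\right)} - 75 = \frac{19}{4} \left(- \frac{1}{5}\right) - 75 = - \frac{19}{20} - 75 = - \frac{1519}{20}$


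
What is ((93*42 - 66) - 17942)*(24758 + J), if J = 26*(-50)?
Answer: -330804716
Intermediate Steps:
J = -1300
((93*42 - 66) - 17942)*(24758 + J) = ((93*42 - 66) - 17942)*(24758 - 1300) = ((3906 - 66) - 17942)*23458 = (3840 - 17942)*23458 = -14102*23458 = -330804716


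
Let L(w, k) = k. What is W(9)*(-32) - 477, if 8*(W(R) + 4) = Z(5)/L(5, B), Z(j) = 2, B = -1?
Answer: -341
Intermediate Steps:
W(R) = -17/4 (W(R) = -4 + (2/(-1))/8 = -4 + (2*(-1))/8 = -4 + (⅛)*(-2) = -4 - ¼ = -17/4)
W(9)*(-32) - 477 = -17/4*(-32) - 477 = 136 - 477 = -341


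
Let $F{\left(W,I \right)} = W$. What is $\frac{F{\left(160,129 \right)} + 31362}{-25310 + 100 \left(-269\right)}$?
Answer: $- \frac{15761}{26105} \approx -0.60375$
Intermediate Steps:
$\frac{F{\left(160,129 \right)} + 31362}{-25310 + 100 \left(-269\right)} = \frac{160 + 31362}{-25310 + 100 \left(-269\right)} = \frac{31522}{-25310 - 26900} = \frac{31522}{-52210} = 31522 \left(- \frac{1}{52210}\right) = - \frac{15761}{26105}$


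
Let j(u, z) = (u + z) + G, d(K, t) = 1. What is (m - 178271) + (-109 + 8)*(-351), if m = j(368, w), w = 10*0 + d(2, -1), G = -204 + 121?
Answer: -142534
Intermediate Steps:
G = -83
w = 1 (w = 10*0 + 1 = 0 + 1 = 1)
j(u, z) = -83 + u + z (j(u, z) = (u + z) - 83 = -83 + u + z)
m = 286 (m = -83 + 368 + 1 = 286)
(m - 178271) + (-109 + 8)*(-351) = (286 - 178271) + (-109 + 8)*(-351) = -177985 - 101*(-351) = -177985 + 35451 = -142534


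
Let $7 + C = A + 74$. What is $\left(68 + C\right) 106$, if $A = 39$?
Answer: $18444$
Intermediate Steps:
$C = 106$ ($C = -7 + \left(39 + 74\right) = -7 + 113 = 106$)
$\left(68 + C\right) 106 = \left(68 + 106\right) 106 = 174 \cdot 106 = 18444$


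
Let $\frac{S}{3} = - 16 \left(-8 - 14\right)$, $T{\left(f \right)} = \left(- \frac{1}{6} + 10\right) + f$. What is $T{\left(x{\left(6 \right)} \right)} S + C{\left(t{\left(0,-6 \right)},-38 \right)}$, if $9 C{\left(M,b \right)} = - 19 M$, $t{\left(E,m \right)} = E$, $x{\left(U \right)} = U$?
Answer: $16720$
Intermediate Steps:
$T{\left(f \right)} = \frac{59}{6} + f$ ($T{\left(f \right)} = \left(\left(-1\right) \frac{1}{6} + 10\right) + f = \left(- \frac{1}{6} + 10\right) + f = \frac{59}{6} + f$)
$S = 1056$ ($S = 3 \left(- 16 \left(-8 - 14\right)\right) = 3 \left(\left(-16\right) \left(-22\right)\right) = 3 \cdot 352 = 1056$)
$C{\left(M,b \right)} = - \frac{19 M}{9}$ ($C{\left(M,b \right)} = \frac{\left(-19\right) M}{9} = - \frac{19 M}{9}$)
$T{\left(x{\left(6 \right)} \right)} S + C{\left(t{\left(0,-6 \right)},-38 \right)} = \left(\frac{59}{6} + 6\right) 1056 - 0 = \frac{95}{6} \cdot 1056 + 0 = 16720 + 0 = 16720$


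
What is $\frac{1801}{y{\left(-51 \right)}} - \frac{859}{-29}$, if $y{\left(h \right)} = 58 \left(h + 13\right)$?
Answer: $\frac{63483}{2204} \approx 28.804$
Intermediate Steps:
$y{\left(h \right)} = 754 + 58 h$ ($y{\left(h \right)} = 58 \left(13 + h\right) = 754 + 58 h$)
$\frac{1801}{y{\left(-51 \right)}} - \frac{859}{-29} = \frac{1801}{754 + 58 \left(-51\right)} - \frac{859}{-29} = \frac{1801}{754 - 2958} - - \frac{859}{29} = \frac{1801}{-2204} + \frac{859}{29} = 1801 \left(- \frac{1}{2204}\right) + \frac{859}{29} = - \frac{1801}{2204} + \frac{859}{29} = \frac{63483}{2204}$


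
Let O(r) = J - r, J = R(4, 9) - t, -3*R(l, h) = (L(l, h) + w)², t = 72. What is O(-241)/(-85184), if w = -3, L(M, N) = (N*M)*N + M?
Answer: 52559/127776 ≈ 0.41134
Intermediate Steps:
L(M, N) = M + M*N² (L(M, N) = (M*N)*N + M = M*N² + M = M + M*N²)
R(l, h) = -(-3 + l*(1 + h²))²/3 (R(l, h) = -(l*(1 + h²) - 3)²/3 = -(-3 + l*(1 + h²))²/3)
J = -105841/3 (J = -(-3 + 4*(1 + 9²))²/3 - 1*72 = -(-3 + 4*(1 + 81))²/3 - 72 = -(-3 + 4*82)²/3 - 72 = -(-3 + 328)²/3 - 72 = -⅓*325² - 72 = -⅓*105625 - 72 = -105625/3 - 72 = -105841/3 ≈ -35280.)
O(r) = -105841/3 - r
O(-241)/(-85184) = (-105841/3 - 1*(-241))/(-85184) = (-105841/3 + 241)*(-1/85184) = -105118/3*(-1/85184) = 52559/127776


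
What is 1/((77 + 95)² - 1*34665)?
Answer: -1/5081 ≈ -0.00019681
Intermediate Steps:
1/((77 + 95)² - 1*34665) = 1/(172² - 34665) = 1/(29584 - 34665) = 1/(-5081) = -1/5081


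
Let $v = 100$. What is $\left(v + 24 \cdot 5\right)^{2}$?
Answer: $48400$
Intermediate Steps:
$\left(v + 24 \cdot 5\right)^{2} = \left(100 + 24 \cdot 5\right)^{2} = \left(100 + 120\right)^{2} = 220^{2} = 48400$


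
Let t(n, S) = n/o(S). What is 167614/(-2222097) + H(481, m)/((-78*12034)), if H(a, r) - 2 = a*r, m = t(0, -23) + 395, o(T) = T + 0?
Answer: -193174326679/695258597748 ≈ -0.27785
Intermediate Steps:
o(T) = T
t(n, S) = n/S
m = 395 (m = 0/(-23) + 395 = 0*(-1/23) + 395 = 0 + 395 = 395)
H(a, r) = 2 + a*r
167614/(-2222097) + H(481, m)/((-78*12034)) = 167614/(-2222097) + (2 + 481*395)/((-78*12034)) = 167614*(-1/2222097) + (2 + 189995)/(-938652) = -167614/2222097 + 189997*(-1/938652) = -167614/2222097 - 189997/938652 = -193174326679/695258597748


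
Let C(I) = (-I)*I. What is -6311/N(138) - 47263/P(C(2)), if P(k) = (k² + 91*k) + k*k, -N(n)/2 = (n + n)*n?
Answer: 900600385/6322608 ≈ 142.44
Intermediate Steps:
C(I) = -I²
N(n) = -4*n² (N(n) = -2*(n + n)*n = -2*2*n*n = -4*n²)
P(k) = 2*k² + 91*k (P(k) = (k² + 91*k) + k² = 2*k² + 91*k)
-6311/N(138) - 47263/P(C(2)) = -6311/((-4*138²)) - 47263*(-1/(4*(91 + 2*(-1*2²)))) = -6311/((-4*19044)) - 47263*(-1/(4*(91 + 2*(-1*4)))) = -6311/(-76176) - 47263*(-1/(4*(91 + 2*(-4)))) = -6311*(-1/76176) - 47263*(-1/(4*(91 - 8))) = 6311/76176 - 47263/((-4*83)) = 6311/76176 - 47263/(-332) = 6311/76176 - 47263*(-1/332) = 6311/76176 + 47263/332 = 900600385/6322608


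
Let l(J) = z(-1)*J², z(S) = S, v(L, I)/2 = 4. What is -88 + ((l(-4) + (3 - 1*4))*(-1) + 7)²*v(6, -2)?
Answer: 4520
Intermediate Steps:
v(L, I) = 8 (v(L, I) = 2*4 = 8)
l(J) = -J²
-88 + ((l(-4) + (3 - 1*4))*(-1) + 7)²*v(6, -2) = -88 + ((-1*(-4)² + (3 - 1*4))*(-1) + 7)²*8 = -88 + ((-1*16 + (3 - 4))*(-1) + 7)²*8 = -88 + ((-16 - 1)*(-1) + 7)²*8 = -88 + (-17*(-1) + 7)²*8 = -88 + (17 + 7)²*8 = -88 + 24²*8 = -88 + 576*8 = -88 + 4608 = 4520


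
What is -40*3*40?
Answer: -4800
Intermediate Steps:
-40*3*40 = -120*40 = -4800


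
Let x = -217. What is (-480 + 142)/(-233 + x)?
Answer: 169/225 ≈ 0.75111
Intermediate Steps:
(-480 + 142)/(-233 + x) = (-480 + 142)/(-233 - 217) = -338/(-450) = -338*(-1/450) = 169/225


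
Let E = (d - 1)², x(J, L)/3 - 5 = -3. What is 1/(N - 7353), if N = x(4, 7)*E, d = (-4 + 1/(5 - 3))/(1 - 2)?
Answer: -2/14631 ≈ -0.00013670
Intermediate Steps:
x(J, L) = 6 (x(J, L) = 15 + 3*(-3) = 15 - 9 = 6)
d = 7/2 (d = (-4 + 1/2)/(-1) = (-4 + ½)*(-1) = -7/2*(-1) = 7/2 ≈ 3.5000)
E = 25/4 (E = (7/2 - 1)² = (5/2)² = 25/4 ≈ 6.2500)
N = 75/2 (N = 6*(25/4) = 75/2 ≈ 37.500)
1/(N - 7353) = 1/(75/2 - 7353) = 1/(-14631/2) = -2/14631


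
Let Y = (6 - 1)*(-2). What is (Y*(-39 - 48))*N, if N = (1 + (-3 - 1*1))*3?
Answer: -7830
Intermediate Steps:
N = -9 (N = (1 + (-3 - 1))*3 = (1 - 4)*3 = -3*3 = -9)
Y = -10 (Y = 5*(-2) = -10)
(Y*(-39 - 48))*N = -10*(-39 - 48)*(-9) = -10*(-87)*(-9) = 870*(-9) = -7830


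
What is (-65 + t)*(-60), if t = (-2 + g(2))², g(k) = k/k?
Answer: 3840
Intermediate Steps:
g(k) = 1
t = 1 (t = (-2 + 1)² = (-1)² = 1)
(-65 + t)*(-60) = (-65 + 1)*(-60) = -64*(-60) = 3840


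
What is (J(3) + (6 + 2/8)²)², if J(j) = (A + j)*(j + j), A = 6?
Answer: 2217121/256 ≈ 8660.6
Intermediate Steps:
J(j) = 2*j*(6 + j) (J(j) = (6 + j)*(j + j) = (6 + j)*(2*j) = 2*j*(6 + j))
(J(3) + (6 + 2/8)²)² = (2*3*(6 + 3) + (6 + 2/8)²)² = (2*3*9 + (6 + 2*(⅛))²)² = (54 + (6 + ¼)²)² = (54 + (25/4)²)² = (54 + 625/16)² = (1489/16)² = 2217121/256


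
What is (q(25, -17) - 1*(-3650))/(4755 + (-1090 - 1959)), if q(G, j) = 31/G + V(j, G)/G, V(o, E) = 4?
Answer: 18257/8530 ≈ 2.1403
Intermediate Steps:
q(G, j) = 35/G (q(G, j) = 31/G + 4/G = 35/G)
(q(25, -17) - 1*(-3650))/(4755 + (-1090 - 1959)) = (35/25 - 1*(-3650))/(4755 + (-1090 - 1959)) = (35*(1/25) + 3650)/(4755 - 3049) = (7/5 + 3650)/1706 = (18257/5)*(1/1706) = 18257/8530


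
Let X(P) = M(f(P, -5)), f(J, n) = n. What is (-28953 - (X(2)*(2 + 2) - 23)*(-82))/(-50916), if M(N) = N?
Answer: 32479/50916 ≈ 0.63789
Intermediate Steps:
X(P) = -5
(-28953 - (X(2)*(2 + 2) - 23)*(-82))/(-50916) = (-28953 - (-5*(2 + 2) - 23)*(-82))/(-50916) = (-28953 - (-5*4 - 23)*(-82))*(-1/50916) = (-28953 - (-20 - 23)*(-82))*(-1/50916) = (-28953 - (-43)*(-82))*(-1/50916) = (-28953 - 1*3526)*(-1/50916) = (-28953 - 3526)*(-1/50916) = -32479*(-1/50916) = 32479/50916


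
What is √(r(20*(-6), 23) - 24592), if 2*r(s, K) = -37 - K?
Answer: I*√24622 ≈ 156.91*I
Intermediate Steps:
r(s, K) = -37/2 - K/2 (r(s, K) = (-37 - K)/2 = -37/2 - K/2)
√(r(20*(-6), 23) - 24592) = √((-37/2 - ½*23) - 24592) = √((-37/2 - 23/2) - 24592) = √(-30 - 24592) = √(-24622) = I*√24622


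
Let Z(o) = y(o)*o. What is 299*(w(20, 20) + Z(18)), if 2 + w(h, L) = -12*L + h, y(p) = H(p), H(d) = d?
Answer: 30498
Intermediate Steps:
y(p) = p
w(h, L) = -2 + h - 12*L (w(h, L) = -2 + (-12*L + h) = -2 + (h - 12*L) = -2 + h - 12*L)
Z(o) = o² (Z(o) = o*o = o²)
299*(w(20, 20) + Z(18)) = 299*((-2 + 20 - 12*20) + 18²) = 299*((-2 + 20 - 240) + 324) = 299*(-222 + 324) = 299*102 = 30498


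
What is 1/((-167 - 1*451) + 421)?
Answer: -1/197 ≈ -0.0050761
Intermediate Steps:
1/((-167 - 1*451) + 421) = 1/((-167 - 451) + 421) = 1/(-618 + 421) = 1/(-197) = -1/197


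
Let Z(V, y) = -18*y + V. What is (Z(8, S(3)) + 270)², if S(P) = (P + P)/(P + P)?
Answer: 67600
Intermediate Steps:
S(P) = 1 (S(P) = (2*P)/((2*P)) = (2*P)*(1/(2*P)) = 1)
Z(V, y) = V - 18*y
(Z(8, S(3)) + 270)² = ((8 - 18*1) + 270)² = ((8 - 18) + 270)² = (-10 + 270)² = 260² = 67600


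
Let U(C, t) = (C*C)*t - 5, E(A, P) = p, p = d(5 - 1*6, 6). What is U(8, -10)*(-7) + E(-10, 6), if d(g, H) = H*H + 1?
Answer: 4552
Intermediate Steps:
d(g, H) = 1 + H² (d(g, H) = H² + 1 = 1 + H²)
p = 37 (p = 1 + 6² = 1 + 36 = 37)
E(A, P) = 37
U(C, t) = -5 + t*C² (U(C, t) = C²*t - 5 = t*C² - 5 = -5 + t*C²)
U(8, -10)*(-7) + E(-10, 6) = (-5 - 10*8²)*(-7) + 37 = (-5 - 10*64)*(-7) + 37 = (-5 - 640)*(-7) + 37 = -645*(-7) + 37 = 4515 + 37 = 4552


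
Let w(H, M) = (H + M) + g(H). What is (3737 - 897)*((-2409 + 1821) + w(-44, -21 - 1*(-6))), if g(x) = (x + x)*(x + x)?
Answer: 20155480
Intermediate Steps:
g(x) = 4*x² (g(x) = (2*x)*(2*x) = 4*x²)
w(H, M) = H + M + 4*H² (w(H, M) = (H + M) + 4*H² = H + M + 4*H²)
(3737 - 897)*((-2409 + 1821) + w(-44, -21 - 1*(-6))) = (3737 - 897)*((-2409 + 1821) + (-44 + (-21 - 1*(-6)) + 4*(-44)²)) = 2840*(-588 + (-44 + (-21 + 6) + 4*1936)) = 2840*(-588 + (-44 - 15 + 7744)) = 2840*(-588 + 7685) = 2840*7097 = 20155480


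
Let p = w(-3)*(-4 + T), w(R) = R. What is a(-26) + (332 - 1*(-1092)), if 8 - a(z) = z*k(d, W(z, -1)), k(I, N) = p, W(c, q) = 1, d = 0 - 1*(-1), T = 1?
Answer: 1666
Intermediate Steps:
d = 1 (d = 0 + 1 = 1)
p = 9 (p = -3*(-4 + 1) = -3*(-3) = 9)
k(I, N) = 9
a(z) = 8 - 9*z (a(z) = 8 - z*9 = 8 - 9*z)
a(-26) + (332 - 1*(-1092)) = (8 - 9*(-26)) + (332 - 1*(-1092)) = (8 + 234) + (332 + 1092) = 242 + 1424 = 1666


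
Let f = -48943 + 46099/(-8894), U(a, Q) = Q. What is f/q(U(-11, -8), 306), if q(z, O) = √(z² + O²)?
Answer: -435345141*√937/83336780 ≈ -159.91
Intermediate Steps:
q(z, O) = √(O² + z²)
f = -435345141/8894 (f = -48943 + 46099*(-1/8894) = -48943 - 46099/8894 = -435345141/8894 ≈ -48948.)
f/q(U(-11, -8), 306) = -435345141/(8894*√(306² + (-8)²)) = -435345141/(8894*√(93636 + 64)) = -435345141*√937/9370/8894 = -435345141*√937/83336780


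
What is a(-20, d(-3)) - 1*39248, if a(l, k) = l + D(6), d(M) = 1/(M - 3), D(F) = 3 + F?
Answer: -39259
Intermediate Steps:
d(M) = 1/(-3 + M)
a(l, k) = 9 + l (a(l, k) = l + (3 + 6) = l + 9 = 9 + l)
a(-20, d(-3)) - 1*39248 = (9 - 20) - 1*39248 = -11 - 39248 = -39259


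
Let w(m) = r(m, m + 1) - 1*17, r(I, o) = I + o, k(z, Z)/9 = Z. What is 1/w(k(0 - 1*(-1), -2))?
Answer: -1/52 ≈ -0.019231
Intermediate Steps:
k(z, Z) = 9*Z
w(m) = -16 + 2*m (w(m) = (m + (m + 1)) - 1*17 = (m + (1 + m)) - 17 = (1 + 2*m) - 17 = -16 + 2*m)
1/w(k(0 - 1*(-1), -2)) = 1/(-16 + 2*(9*(-2))) = 1/(-16 + 2*(-18)) = 1/(-16 - 36) = 1/(-52) = -1/52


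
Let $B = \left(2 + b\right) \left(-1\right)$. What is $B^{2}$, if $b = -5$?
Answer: $9$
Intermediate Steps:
$B = 3$ ($B = \left(2 - 5\right) \left(-1\right) = \left(-3\right) \left(-1\right) = 3$)
$B^{2} = 3^{2} = 9$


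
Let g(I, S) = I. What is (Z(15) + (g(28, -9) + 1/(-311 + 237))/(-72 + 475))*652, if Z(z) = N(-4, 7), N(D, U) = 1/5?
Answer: 13097702/74555 ≈ 175.68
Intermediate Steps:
N(D, U) = 1/5
Z(z) = 1/5
(Z(15) + (g(28, -9) + 1/(-311 + 237))/(-72 + 475))*652 = (1/5 + (28 + 1/(-311 + 237))/(-72 + 475))*652 = (1/5 + (28 + 1/(-74))/403)*652 = (1/5 + (28 - 1/74)*(1/403))*652 = (1/5 + (2071/74)*(1/403))*652 = (1/5 + 2071/29822)*652 = (40177/149110)*652 = 13097702/74555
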